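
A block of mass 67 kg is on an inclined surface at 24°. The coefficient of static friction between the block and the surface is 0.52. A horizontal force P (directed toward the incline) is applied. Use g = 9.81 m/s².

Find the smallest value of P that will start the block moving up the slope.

P ≈ 826 N

At impending motion up the slope, friction acts down-slope at its limit: f = μ_s N.
Perpendicular to the incline: N = m g cos θ + P sin θ.
Along the incline: P cos θ = m g sin θ + μ_s N = m g sin θ + μ_s (m g cos θ + P sin θ).
Solving, P (cos θ − μ_s sin θ) = m g (sin θ + μ_s cos θ), so P = 67×9.81×(sin 24° + 0.52 cos 24°)/(cos 24° − 0.52 sin 24°) = 657×0.8818/0.702 = 826 N.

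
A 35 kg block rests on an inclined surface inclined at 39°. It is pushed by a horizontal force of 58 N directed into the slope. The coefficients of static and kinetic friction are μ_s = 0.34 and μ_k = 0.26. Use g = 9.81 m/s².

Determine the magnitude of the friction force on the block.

f ≈ 78.9 N (up the incline)

Normal direction: N = m g cos θ + P sin θ = 303.3 N.
Parallel to the incline: P cos θ − m g sin θ = 45.07 − 216.1 = -171 N; the friction needed to balance this is 171 N acting up the slope.
The limit of static friction is μ_s N = 103.1 N.
|f_req| = 171 > 103.1 N → the block slides down the incline; f = μ_k N = 0.26 × 303.3 = 78.9 N.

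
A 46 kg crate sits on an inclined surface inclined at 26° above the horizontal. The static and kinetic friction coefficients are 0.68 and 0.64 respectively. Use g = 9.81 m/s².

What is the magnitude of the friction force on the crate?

Normal force: N = m g cos θ = 46 × 9.81 × cos 26° = 405.6 N.
Along the slope the weight component is m g sin θ = 197.8 N; friction must supply exactly this, acting up-slope.
The static-friction ceiling is μ_s N = 0.68 × 405.6 = 275.8 N.
Since |197.8| ≤ 275.8 N, static friction is sufficient; f equals the required value, not μ_s N.

f ≈ 198 N (up the incline)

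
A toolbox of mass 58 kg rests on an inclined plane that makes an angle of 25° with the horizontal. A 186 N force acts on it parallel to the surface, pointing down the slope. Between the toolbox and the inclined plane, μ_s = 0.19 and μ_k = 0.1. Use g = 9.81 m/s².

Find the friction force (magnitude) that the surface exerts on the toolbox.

Perpendicular to the surface, N = m g cos θ = 58·9.81·cos 25° = 515.7 N.
For equilibrium along the incline the friction force must supply f = m g sin θ + P = 240.5 + 186 = 426.5 N (positive meaning up-slope).
The static-friction ceiling is μ_s N = 0.19 × 515.7 = 97.98 N.
|426.5| exceeds 97.98 N, so the toolbox slips down-slope; friction is kinetic, f = μ_k N = 0.1×515.7 = 51.6 N.

f ≈ 51.6 N (up the incline)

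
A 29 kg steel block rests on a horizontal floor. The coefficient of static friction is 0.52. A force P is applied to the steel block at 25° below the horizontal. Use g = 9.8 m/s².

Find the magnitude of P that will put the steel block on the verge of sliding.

P ≈ 215 N

N = m g + P sin α (the push presses the steel block into the horizontal floor).
At impending slip, P cos α = μ_s N = μ_s (m g + P sin α).
Solving: P (cos α − μ_s sin α) = μ_s m g → P = 0.52×284/(cos 25° − 0.52 sin 25°) = 148/0.6865 = 215 N.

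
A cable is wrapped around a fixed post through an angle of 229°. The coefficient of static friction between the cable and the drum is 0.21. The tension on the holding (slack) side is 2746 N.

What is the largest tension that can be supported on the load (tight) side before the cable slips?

At impending slip the capstan equation gives T₂/T₁ = e^{μβ} with β in radians.
β = 229° × π/180 = 3.997 rad.
e^{μβ} = e^{0.21×3.997} = 2.315.
T₂ = T₁ · e^{μβ} = 2746 × 2.315 = 6360 N.

T_max ≈ 6360 N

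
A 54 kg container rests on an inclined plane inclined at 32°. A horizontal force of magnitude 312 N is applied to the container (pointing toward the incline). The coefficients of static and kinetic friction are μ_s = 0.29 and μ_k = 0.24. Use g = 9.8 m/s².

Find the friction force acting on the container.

f ≈ 15.8 N (up the incline)

Resolve perpendicular to the incline: N = m g cos θ + P sin θ = 54×9.8×cos 32° + 312×sin 32° = 614.1 N.
Parallel to the incline: P cos θ − m g sin θ = 264.6 − 280.4 = -15.84 N; the friction needed to balance this is 15.84 N acting up the slope.
Maximum static friction: μ_s N = 0.29 × 614.1 = 178.1 N.
|f_req| = 15.84 ≤ 178.1 N → the container is in equilibrium; friction equals the required value.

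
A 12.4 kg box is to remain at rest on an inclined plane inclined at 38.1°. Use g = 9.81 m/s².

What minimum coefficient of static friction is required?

μ_s,min ≈ 0.784

At the slip threshold m g sin θ = μ_s m g cos θ, so μ_s,min = tan θ.
μ_s,min = tan 38.1° = 0.784.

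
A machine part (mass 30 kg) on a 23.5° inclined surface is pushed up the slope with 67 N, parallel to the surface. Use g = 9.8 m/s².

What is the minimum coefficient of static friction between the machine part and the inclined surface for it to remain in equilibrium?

μ_s,min ≈ 0.186

N = m g cos θ = 269.6 N.
Friction must make up the shortfall along the incline: f = m g sin θ − P = 117.2 − 67 = 50.23 N.
At the threshold f = μ_s N, so μ_s,min = 50.23/269.6 = 0.186.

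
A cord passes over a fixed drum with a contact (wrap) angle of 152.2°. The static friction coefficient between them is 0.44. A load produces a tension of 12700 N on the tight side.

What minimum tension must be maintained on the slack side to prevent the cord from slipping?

T_min ≈ 3950 N

Capstan equation at impending slip: T_tight/T_slack = e^{μβ}.
β = 152.2° = 2.656 rad; e^{μβ} = e^{0.44×2.656} = 3.218.
T_slack = T_tight / e^{μβ} = 12700 / 3.218 = 3950 N.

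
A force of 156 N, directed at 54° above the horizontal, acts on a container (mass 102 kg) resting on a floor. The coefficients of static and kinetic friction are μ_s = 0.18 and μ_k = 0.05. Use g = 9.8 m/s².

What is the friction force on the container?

N = m g − P sin α = 999.6 − 156×sin 54° = 873.4 N.
Horizontally, friction must balance P cos α = 91.69 N.
μ_s N = 0.18 × 873.4 = 157.2 N.
Since 91.69 N does not exceed the limit, the container stays at rest and f = 91.7 N.

f ≈ 91.7 N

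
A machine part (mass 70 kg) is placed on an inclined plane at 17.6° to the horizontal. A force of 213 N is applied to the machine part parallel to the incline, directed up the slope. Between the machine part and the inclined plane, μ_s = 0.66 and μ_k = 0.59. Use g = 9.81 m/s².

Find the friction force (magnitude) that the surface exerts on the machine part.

f ≈ 5.36 N (down the incline)

Normal force: N = m g cos θ = 70 × 9.81 × cos 17.6° = 654.6 N.
For equilibrium along the incline the friction force must supply f = m g sin θ − P = 207.6 − 213 = -5.363 N (positive meaning up-slope).
The static-friction ceiling is μ_s N = 0.66 × 654.6 = 432 N.
Since |-5.363| ≤ 432 N, the machine part remains in static equilibrium and friction takes exactly the required value.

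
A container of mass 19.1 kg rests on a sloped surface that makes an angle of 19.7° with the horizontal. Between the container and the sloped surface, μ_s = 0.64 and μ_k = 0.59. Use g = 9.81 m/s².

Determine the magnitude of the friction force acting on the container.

The normal reaction is N = m g cos θ = 176.4 N.
Along the slope the weight component is m g sin θ = 63.16 N; friction must supply exactly this, acting up-slope.
Static friction can supply at most μ_s N = 112.9 N.
Since |63.16| ≤ 112.9 N, static friction is sufficient; f equals the required value, not μ_s N.

f ≈ 63.2 N (up the incline)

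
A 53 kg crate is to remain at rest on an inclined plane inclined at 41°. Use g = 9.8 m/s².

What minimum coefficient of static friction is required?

μ_s,min ≈ 0.869

At the slip threshold m g sin θ = μ_s m g cos θ, so μ_s,min = tan θ.
μ_s,min = tan 41° = 0.869.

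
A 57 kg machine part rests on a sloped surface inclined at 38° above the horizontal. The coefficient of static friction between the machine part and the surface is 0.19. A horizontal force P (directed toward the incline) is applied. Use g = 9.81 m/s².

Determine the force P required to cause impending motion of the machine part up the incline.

At impending motion up the slope, friction acts down-slope at its limit: f = μ_s N.
Perpendicular to the incline: N = m g cos θ + P sin θ.
Along the incline: P cos θ = m g sin θ + μ_s N = m g sin θ + μ_s (m g cos θ + P sin θ).
Solving, P (cos θ − μ_s sin θ) = m g (sin θ + μ_s cos θ), so P = 57×9.81×(sin 38° + 0.19 cos 38°)/(cos 38° − 0.19 sin 38°) = 559×0.7654/0.671 = 638 N.

P ≈ 638 N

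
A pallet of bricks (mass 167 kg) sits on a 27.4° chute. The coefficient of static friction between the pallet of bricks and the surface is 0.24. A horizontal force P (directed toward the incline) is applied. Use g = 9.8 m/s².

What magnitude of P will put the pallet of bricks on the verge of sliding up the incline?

P ≈ 1420 N

At impending motion up the slope, friction acts down-slope at its limit: f = μ_s N.
Perpendicular to the incline: N = m g cos θ + P sin θ.
Along the incline: P cos θ = m g sin θ + μ_s N = m g sin θ + μ_s (m g cos θ + P sin θ).
Solving, P (cos θ − μ_s sin θ) = m g (sin θ + μ_s cos θ), so P = 167×9.8×(sin 27.4° + 0.24 cos 27.4°)/(cos 27.4° − 0.24 sin 27.4°) = 1640×0.6733/0.7774 = 1420 N.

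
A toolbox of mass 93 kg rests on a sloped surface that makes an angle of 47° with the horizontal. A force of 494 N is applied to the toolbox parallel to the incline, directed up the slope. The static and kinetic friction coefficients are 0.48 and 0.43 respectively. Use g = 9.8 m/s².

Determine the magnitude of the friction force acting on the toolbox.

f ≈ 173 N (up the incline)

Normal force: N = m g cos θ = 93 × 9.8 × cos 47° = 621.6 N.
Parallel to the incline, ΣF = 0 gives f = m g sin θ − P = 666.6 − 494 = 172.6 N (up-slope positive).
Static friction can supply at most μ_s N = 298.4 N.
Since |172.6| ≤ 298.4 N, no slip — friction simply equals what equilibrium demands.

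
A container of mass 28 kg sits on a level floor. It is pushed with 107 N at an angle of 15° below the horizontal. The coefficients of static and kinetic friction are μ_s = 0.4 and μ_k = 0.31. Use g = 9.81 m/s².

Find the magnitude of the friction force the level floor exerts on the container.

f ≈ 103 N

Vertical equilibrium gives N = m g + P sin α = 302.4 N.
Horizontally, friction must balance P cos α = 103.4 N.
The static-friction limit is μ_s N = 120.9 N.
Since 103.4 N does not exceed the limit, the container stays at rest and f = 103 N.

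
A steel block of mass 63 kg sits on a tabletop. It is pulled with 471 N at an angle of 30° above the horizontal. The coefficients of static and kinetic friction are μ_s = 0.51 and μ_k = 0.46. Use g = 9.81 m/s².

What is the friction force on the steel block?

f ≈ 176 N

N = m g − P sin α = 618 − 471×sin 30° = 382.5 N.
For equilibrium, f = P cos α = 471×cos 30° = 407.9 N.
The static-friction limit is μ_s N = 195.1 N.
The required friction exceeds μ_s N, so the steel block moves and f = μ_k N = 176 N.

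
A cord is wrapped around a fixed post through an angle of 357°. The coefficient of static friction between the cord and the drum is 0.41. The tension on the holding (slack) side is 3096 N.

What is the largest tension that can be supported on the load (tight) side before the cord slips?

T_max ≈ 39800 N

At impending slip the capstan equation gives T₂/T₁ = e^{μβ} with β in radians.
β = 357° × π/180 = 6.231 rad.
e^{μβ} = e^{0.41×6.231} = 12.87.
T₂ = T₁ · e^{μβ} = 3096 × 12.87 = 39800 N.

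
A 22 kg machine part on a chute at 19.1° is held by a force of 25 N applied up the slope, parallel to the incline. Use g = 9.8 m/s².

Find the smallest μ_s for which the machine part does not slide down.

N = m g cos θ = 203.7 N.
Friction must make up the shortfall along the incline: f = m g sin θ − P = 70.55 − 25 = 45.55 N.
At the threshold f = μ_s N, so μ_s,min = 45.55/203.7 = 0.224.

μ_s,min ≈ 0.224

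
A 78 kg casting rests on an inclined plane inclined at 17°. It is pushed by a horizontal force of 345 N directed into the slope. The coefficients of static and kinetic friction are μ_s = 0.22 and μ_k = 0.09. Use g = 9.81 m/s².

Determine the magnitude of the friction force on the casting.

Normal direction: N = m g cos θ + P sin θ = 832.6 N.
Along the incline, the net driving force (taking up-slope positive) is P cos θ − m g sin θ = 329.9 − 223.7 = 106.2 N, so equilibrium requires friction f = -106.2 N (down-slope).
The limit of static friction is μ_s N = 183.2 N.
Since 106.2 N is within the 183.2 N limit, the casting stays put and friction is exactly 106 N.

f ≈ 106 N (down the incline)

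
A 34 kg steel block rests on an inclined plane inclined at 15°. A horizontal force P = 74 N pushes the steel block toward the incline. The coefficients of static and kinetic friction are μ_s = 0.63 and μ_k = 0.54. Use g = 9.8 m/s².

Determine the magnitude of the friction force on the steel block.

Normal direction: N = m g cos θ + P sin θ = 341 N.
Parallel to the incline: P cos θ − m g sin θ = 71.48 − 86.24 = -14.76 N; the friction needed to balance this is 14.76 N acting up the slope.
The limit of static friction is μ_s N = 214.8 N.
|f_req| = 14.76 ≤ 214.8 N → the steel block is in equilibrium; friction equals the required value.

f ≈ 14.8 N (up the incline)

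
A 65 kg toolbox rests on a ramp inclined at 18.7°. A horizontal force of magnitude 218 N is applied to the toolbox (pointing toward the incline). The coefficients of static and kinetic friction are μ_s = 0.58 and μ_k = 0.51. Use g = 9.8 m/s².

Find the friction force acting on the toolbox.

f ≈ 2.26 N (down the incline)

Resolve perpendicular to the incline: N = m g cos θ + P sin θ = 65×9.8×cos 18.7° + 218×sin 18.7° = 673.3 N.
Along the incline, the net driving force (taking up-slope positive) is P cos θ − m g sin θ = 206.5 − 204.2 = 2.261 N, so equilibrium requires friction f = -2.261 N (down-slope).
Maximum static friction: μ_s N = 0.58 × 673.3 = 390.5 N.
Since 2.261 N is within the 390.5 N limit, the toolbox stays put and friction is exactly 2.26 N.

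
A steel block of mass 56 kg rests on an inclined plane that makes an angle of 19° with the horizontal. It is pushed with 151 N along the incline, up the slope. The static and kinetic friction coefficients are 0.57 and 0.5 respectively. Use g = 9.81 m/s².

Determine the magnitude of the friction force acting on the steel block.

f ≈ 27.9 N (up the incline)

The normal reaction is N = m g cos θ = 519.4 N.
For equilibrium along the incline the friction force must supply f = m g sin θ − P = 178.9 − 151 = 27.85 N (positive meaning up-slope).
The static-friction ceiling is μ_s N = 0.57 × 519.4 = 296.1 N.
Since |27.85| ≤ 296.1 N, static friction is sufficient; f equals the required value, not μ_s N.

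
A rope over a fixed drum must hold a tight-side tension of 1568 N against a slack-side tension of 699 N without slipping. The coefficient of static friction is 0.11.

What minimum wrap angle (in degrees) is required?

T₂/T₁ = e^{μβ} → β = ln(T₂/T₁)/μ.
β = ln(1568/699)/0.11 = 0.8079/0.11 = 7.345 rad.
In degrees: β = 7.345 × 180/π = 421°.

β_min ≈ 421°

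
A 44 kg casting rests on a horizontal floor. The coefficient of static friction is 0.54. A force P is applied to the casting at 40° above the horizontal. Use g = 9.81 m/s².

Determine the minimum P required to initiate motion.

N = m g − P sin α (the pull lifts the casting).
At impending slip, P cos α = μ_s N = μ_s (m g − P sin α).
Solving: P (cos α + μ_s sin α) = μ_s m g → P = 0.54×432/(cos 40° + 0.54 sin 40°) = 233/1.113 = 209 N.

P ≈ 209 N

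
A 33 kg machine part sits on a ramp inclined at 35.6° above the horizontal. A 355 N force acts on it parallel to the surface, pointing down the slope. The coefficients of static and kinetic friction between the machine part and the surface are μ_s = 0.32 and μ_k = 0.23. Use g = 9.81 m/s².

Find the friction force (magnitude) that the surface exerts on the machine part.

Perpendicular to the surface, N = m g cos θ = 33·9.81·cos 35.6° = 263.2 N.
The friction needed for equilibrium is m g sin θ + P = 188.5 + 355 = 543.5 N, measured positive up-slope.
Maximum static friction available: μ_s N = 0.32 × 263.2 = 84.23 N.
Since |543.5| > 84.23 N, static friction cannot hold it; the machine part slides down the incline and kinetic friction applies: f = μ_k N = 0.23 × 263.2 = 60.5 N.

f ≈ 60.5 N (up the incline)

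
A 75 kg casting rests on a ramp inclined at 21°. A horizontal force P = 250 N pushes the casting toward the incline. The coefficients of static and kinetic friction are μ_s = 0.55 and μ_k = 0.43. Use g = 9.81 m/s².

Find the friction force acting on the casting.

The horizontal push has a component P sin θ into the surface, so N = m g cos θ + P sin θ = 686.9 + 89.59 = 776.5 N.
Along the incline, the net driving force (taking up-slope positive) is P cos θ − m g sin θ = 233.4 − 263.7 = -30.27 N, so equilibrium requires friction f = 30.27 N (up-slope).
The limit of static friction is μ_s N = 427.1 N.
|f_req| = 30.27 ≤ 427.1 N → the casting is in equilibrium; friction equals the required value.

f ≈ 30.3 N (up the incline)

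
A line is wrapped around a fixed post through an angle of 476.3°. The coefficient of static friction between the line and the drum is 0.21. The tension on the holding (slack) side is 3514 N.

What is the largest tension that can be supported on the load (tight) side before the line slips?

At impending slip the capstan equation gives T₂/T₁ = e^{μβ} with β in radians.
β = 476.3° × π/180 = 8.313 rad.
e^{μβ} = e^{0.21×8.313} = 5.73.
T₂ = T₁ · e^{μβ} = 3514 × 5.73 = 20100 N.

T_max ≈ 20100 N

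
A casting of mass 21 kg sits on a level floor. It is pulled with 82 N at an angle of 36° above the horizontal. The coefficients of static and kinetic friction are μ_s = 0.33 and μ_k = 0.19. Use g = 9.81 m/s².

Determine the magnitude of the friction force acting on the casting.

Vertical equilibrium gives N = m g − P sin α = 157.8 N.
Horizontally, friction must balance P cos α = 66.34 N.
μ_s N = 0.33 × 157.8 = 52.08 N.
The required friction exceeds μ_s N, so the casting moves and f = μ_k N = 30 N.

f ≈ 30 N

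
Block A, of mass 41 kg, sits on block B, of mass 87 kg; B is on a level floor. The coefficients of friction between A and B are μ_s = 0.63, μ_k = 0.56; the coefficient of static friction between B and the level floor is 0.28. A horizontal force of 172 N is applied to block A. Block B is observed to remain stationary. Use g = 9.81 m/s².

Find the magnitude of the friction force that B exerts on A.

The normal force B exerts on A is simply A's weight, N₁ = 402.2 N.
Maximum static friction on A from B: μ_s N₁ = 0.63×402.2 = 253.4 N.
P = 172 N is within that limit, so A and B move together (both at rest); the A–B friction is simply f₁ = P = 172 N.
By Newton's third law B feels 172 N forward from A. With B stationary, the floor's static friction on B balances it: f₂ = 172 N (well within μ_s(m_A+m_B)g = 351.6 N).

f ≈ 172 N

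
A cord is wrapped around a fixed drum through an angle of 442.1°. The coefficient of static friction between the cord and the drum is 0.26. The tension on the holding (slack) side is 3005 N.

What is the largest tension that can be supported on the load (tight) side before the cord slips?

At impending slip the capstan equation gives T₂/T₁ = e^{μβ} with β in radians.
β = 442.1° × π/180 = 7.716 rad.
e^{μβ} = e^{0.26×7.716} = 7.435.
T₂ = T₁ · e^{μβ} = 3005 × 7.435 = 22300 N.

T_max ≈ 22300 N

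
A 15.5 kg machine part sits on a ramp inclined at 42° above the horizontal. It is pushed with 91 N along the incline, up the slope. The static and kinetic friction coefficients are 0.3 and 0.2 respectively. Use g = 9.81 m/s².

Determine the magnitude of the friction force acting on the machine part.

The normal reaction is N = m g cos θ = 113 N.
Parallel to the incline, ΣF = 0 gives f = m g sin θ − P = 101.7 − 91 = 10.74 N (up-slope positive).
Static friction can supply at most μ_s N = 33.9 N.
Since |10.74| ≤ 33.9 N, static friction is sufficient; f equals the required value, not μ_s N.

f ≈ 10.7 N (up the incline)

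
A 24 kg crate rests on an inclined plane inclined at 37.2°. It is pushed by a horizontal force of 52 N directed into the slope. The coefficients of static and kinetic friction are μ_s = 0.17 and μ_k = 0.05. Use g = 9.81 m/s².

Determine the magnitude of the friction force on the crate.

Normal direction: N = m g cos θ + P sin θ = 219 N.
Along the incline, the net driving force (taking up-slope positive) is P cos θ − m g sin θ = 41.42 − 142.3 = -100.9 N, so equilibrium requires friction f = 100.9 N (up-slope).
The limit of static friction is μ_s N = 37.23 N.
The required 100.9 N exceeds the static limit, so the crate slides down-slope and f = μ_k N = 0.05×219 = 10.9 N.

f ≈ 10.9 N (up the incline)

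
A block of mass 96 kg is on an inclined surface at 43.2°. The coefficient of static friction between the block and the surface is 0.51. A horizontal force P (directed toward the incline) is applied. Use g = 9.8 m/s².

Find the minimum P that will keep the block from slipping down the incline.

The block tends to slide down (tan θ > μ_s), so at the point of impending slip friction acts up-slope at its limit: f = μ_s N.
Perpendicular to the incline: N = m g cos θ + P sin θ.
Along the incline: P cos θ + μ_s N = m g sin θ, i.e. P cos θ + μ_s (m g cos θ + P sin θ) = m g sin θ.
Solving, P (cos θ + μ_s sin θ) = m g (sin θ − μ_s cos θ), so P = 941×0.3128/1.078 = 273 N.

P_min ≈ 273 N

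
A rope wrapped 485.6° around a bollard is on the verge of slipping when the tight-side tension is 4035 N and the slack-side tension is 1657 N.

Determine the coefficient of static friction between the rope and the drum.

T₂/T₁ = e^{μβ} → μ = ln(T₂/T₁)/β.
β = 485.6° = 8.475 rad.
μ = ln(4035/1657)/8.475 = ln(2.435)/8.475 = 0.105.

μ ≈ 0.105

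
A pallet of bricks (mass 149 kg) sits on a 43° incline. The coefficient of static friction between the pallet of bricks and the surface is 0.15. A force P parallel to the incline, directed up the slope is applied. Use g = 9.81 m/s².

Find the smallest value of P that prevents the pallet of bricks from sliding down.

The pallet of bricks tends to slide down (tan θ > μ_s), so at the point of impending slip friction acts up-slope at its limit: f = μ_s N.
P is parallel to the surface, so N = m g cos θ = 1070 N.
Along the incline: P + μ_s N = m g sin θ, so P = 997 − 0.15×1070 = 837 N.

P_min ≈ 837 N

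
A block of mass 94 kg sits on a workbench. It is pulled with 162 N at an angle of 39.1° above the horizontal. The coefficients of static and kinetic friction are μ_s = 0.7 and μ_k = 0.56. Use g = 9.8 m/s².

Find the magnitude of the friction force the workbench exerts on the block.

The vertical component of P reduces the normal force: N = m g − P sin α = 921.2 − 102.2 = 819 N.
For equilibrium, f = P cos α = 162×cos 39.1° = 125.7 N.
μ_s N = 0.7 × 819 = 573.3 N.
Since 125.7 N does not exceed the limit, the block stays at rest and f = 126 N.

f ≈ 126 N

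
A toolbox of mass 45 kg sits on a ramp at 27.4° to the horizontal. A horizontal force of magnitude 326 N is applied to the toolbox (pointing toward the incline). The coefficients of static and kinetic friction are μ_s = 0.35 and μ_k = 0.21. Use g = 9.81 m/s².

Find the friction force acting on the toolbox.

f ≈ 86.3 N (down the incline)

Resolve perpendicular to the incline: N = m g cos θ + P sin θ = 45×9.81×cos 27.4° + 326×sin 27.4° = 542 N.
Along the incline, the net driving force (taking up-slope positive) is P cos θ − m g sin θ = 289.4 − 203.2 = 86.27 N, so equilibrium requires friction f = -86.27 N (down-slope).
The limit of static friction is μ_s N = 189.7 N.
|f_req| = 86.27 ≤ 189.7 N → the toolbox is in equilibrium; friction equals the required value.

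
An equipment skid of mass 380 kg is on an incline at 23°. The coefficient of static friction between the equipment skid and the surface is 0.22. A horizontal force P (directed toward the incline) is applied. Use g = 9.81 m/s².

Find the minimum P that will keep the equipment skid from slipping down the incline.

The equipment skid tends to slide down (tan θ > μ_s), so at the point of impending slip friction acts up-slope at its limit: f = μ_s N.
Perpendicular to the incline: N = m g cos θ + P sin θ.
Along the incline: P cos θ + μ_s N = m g sin θ, i.e. P cos θ + μ_s (m g cos θ + P sin θ) = m g sin θ.
Solving, P (cos θ + μ_s sin θ) = m g (sin θ − μ_s cos θ), so P = 3730×0.1882/1.006 = 697 N.

P_min ≈ 697 N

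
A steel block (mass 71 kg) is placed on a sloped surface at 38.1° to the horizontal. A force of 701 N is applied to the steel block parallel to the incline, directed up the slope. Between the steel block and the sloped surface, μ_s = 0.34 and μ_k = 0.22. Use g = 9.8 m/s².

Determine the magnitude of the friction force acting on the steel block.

f ≈ 120 N (down the incline)

Perpendicular to the surface, N = m g cos θ = 71·9.8·cos 38.1° = 547.5 N.
For equilibrium along the incline the friction force must supply f = m g sin θ − P = 429.3 − 701 = -271.7 N (positive meaning up-slope).
Static friction can supply at most μ_s N = 186.2 N.
Since |-271.7| > 186.2 N, static friction cannot hold it; the steel block slides up the incline and kinetic friction applies: f = μ_k N = 0.22 × 547.5 = 120 N.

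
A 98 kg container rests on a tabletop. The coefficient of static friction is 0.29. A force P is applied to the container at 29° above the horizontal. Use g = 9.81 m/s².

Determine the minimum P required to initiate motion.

N = m g − P sin α (the pull lifts the container).
At impending slip, P cos α = μ_s N = μ_s (m g − P sin α).
Solving: P (cos α + μ_s sin α) = μ_s m g → P = 0.29×961/(cos 29° + 0.29 sin 29°) = 279/1.015 = 275 N.

P ≈ 275 N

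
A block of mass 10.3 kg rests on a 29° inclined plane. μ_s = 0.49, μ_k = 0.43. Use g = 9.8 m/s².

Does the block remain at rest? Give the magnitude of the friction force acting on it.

N = m g cos θ = 88.3 N.
Down-slope weight component: m g sin θ = 48.9 N.
μ_s N = 43.3 N.
48.9 > 43.3 N, so it slides; kinetic friction f = μ_k N = 0.43×88.3 = 38 N.

f ≈ 38 N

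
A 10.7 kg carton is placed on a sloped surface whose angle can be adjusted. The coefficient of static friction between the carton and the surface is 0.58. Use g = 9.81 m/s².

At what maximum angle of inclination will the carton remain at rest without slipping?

θ_max ≈ 30.1°

At the slip threshold, m g sin θ = μ_s · m g cos θ, so tan θ = μ_s.
θ_max = arctan(0.58) = 30.1°.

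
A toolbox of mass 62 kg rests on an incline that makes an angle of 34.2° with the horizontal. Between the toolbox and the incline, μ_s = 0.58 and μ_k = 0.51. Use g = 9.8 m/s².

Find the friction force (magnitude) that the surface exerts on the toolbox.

The normal reaction is N = m g cos θ = 502.5 N.
Along the slope the weight component is m g sin θ = 341.5 N; friction must supply exactly this, acting up-slope.
Maximum static friction available: μ_s N = 0.58 × 502.5 = 291.5 N.
Since |341.5| > 291.5 N, static friction cannot hold it; the toolbox slides down the incline and kinetic friction applies: f = μ_k N = 0.51 × 502.5 = 256 N.

f ≈ 256 N (up the incline)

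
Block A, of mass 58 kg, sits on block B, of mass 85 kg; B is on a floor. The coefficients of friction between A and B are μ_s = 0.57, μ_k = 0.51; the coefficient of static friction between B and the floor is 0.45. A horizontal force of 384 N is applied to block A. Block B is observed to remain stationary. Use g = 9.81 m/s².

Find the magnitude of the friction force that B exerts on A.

Between the blocks, N₁ = m_A g = 569 N.
Maximum static friction on A from B: μ_s N₁ = 0.57×569 = 324.3 N.
Since P = 384 N > 324.3 N, A slides on B; the A–B friction is kinetic: f₁ = μ_k N₁ = 0.51×569 = 290 N.
B experiences an equal 290 N forward from A (third law). B is in equilibrium, so the floor supplies f₂ = 290 N of static friction (limit μ_s(m_A+m_B)g = 631.3 N, not exceeded).

f ≈ 290 N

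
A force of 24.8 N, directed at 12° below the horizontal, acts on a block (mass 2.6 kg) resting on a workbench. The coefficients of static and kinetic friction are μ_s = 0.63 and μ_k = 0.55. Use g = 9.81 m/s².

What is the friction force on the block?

Vertical equilibrium gives N = m g + P sin α = 30.66 N.
For equilibrium, f = P cos α = 24.8×cos 12° = 24.26 N.
μ_s N = 0.63 × 30.66 = 19.32 N.
24.26 > 19.32 N → the block slides; f = μ_k N = 0.55×30.66 = 16.9 N.

f ≈ 16.9 N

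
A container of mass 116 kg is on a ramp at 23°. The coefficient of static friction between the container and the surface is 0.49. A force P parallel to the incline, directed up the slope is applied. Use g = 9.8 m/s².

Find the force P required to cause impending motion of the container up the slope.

At impending motion up the slope, friction acts down-slope at its limit: f = μ_s N.
P is parallel to the surface, so N = m g cos θ = 1050 N.
Along the incline: P = m g sin θ + μ_s N = 444 + 0.49×1050 = 957 N.

P ≈ 957 N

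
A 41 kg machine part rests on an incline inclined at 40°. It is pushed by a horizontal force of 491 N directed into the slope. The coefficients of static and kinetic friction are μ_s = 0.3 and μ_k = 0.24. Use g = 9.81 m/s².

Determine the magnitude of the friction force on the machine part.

f ≈ 118 N (down the incline)

Resolve perpendicular to the incline: N = m g cos θ + P sin θ = 41×9.81×cos 40° + 491×sin 40° = 623.7 N.
Parallel to the incline: P cos θ − m g sin θ = 376.1 − 258.5 = 117.6 N; the friction needed to balance this is 117.6 N acting down the slope.
The limit of static friction is μ_s N = 187.1 N.
Since 117.6 N is within the 187.1 N limit, the machine part stays put and friction is exactly 118 N.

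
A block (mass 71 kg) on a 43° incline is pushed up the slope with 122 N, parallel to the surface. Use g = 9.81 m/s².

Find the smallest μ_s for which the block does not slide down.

N = m g cos θ = 509.4 N.
Friction must make up the shortfall along the incline: f = m g sin θ − P = 475 − 122 = 353 N.
At the threshold f = μ_s N, so μ_s,min = 353/509.4 = 0.693.

μ_s,min ≈ 0.693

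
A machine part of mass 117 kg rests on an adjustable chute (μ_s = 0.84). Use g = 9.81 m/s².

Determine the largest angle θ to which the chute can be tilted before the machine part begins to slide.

At the slip threshold, m g sin θ = μ_s · m g cos θ, so tan θ = μ_s.
θ_max = arctan(0.84) = 40°.

θ_max ≈ 40°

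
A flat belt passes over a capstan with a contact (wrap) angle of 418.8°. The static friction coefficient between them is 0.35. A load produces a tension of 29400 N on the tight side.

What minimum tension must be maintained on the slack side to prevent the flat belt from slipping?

T_min ≈ 2280 N

Capstan equation at impending slip: T_tight/T_slack = e^{μβ}.
β = 418.8° = 7.309 rad; e^{μβ} = e^{0.35×7.309} = 12.91.
T_slack = T_tight / e^{μβ} = 29400 / 12.91 = 2280 N.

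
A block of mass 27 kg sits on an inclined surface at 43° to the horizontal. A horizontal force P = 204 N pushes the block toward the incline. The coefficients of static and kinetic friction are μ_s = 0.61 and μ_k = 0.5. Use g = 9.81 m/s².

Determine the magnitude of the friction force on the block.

f ≈ 31.4 N (up the incline)

Resolve perpendicular to the incline: N = m g cos θ + P sin θ = 27×9.81×cos 43° + 204×sin 43° = 332.8 N.
Parallel to the incline: P cos θ − m g sin θ = 149.2 − 180.6 = -31.44 N; the friction needed to balance this is 31.44 N acting up the slope.
The limit of static friction is μ_s N = 203 N.
Since 31.44 N is within the 203 N limit, the block stays put and friction is exactly 31.4 N.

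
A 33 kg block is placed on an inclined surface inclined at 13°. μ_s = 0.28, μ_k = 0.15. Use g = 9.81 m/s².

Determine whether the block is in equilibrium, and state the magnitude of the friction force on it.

f ≈ 72.8 N

N = m g cos θ = 315 N.
Down-slope weight component: m g sin θ = 72.8 N.
μ_s N = 88.3 N.
72.8 ≤ 88.3 N, so it stays put; friction = 72.8 N.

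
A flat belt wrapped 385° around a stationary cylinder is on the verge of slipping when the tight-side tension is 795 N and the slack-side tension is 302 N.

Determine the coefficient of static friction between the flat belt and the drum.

μ ≈ 0.144

T₂/T₁ = e^{μβ} → μ = ln(T₂/T₁)/β.
β = 385° = 6.72 rad.
μ = ln(795/302)/6.72 = ln(2.632)/6.72 = 0.144.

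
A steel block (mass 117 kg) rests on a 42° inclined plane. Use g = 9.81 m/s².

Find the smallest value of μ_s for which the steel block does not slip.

μ_s,min ≈ 0.9

At the slip threshold m g sin θ = μ_s m g cos θ, so μ_s,min = tan θ.
μ_s,min = tan 42° = 0.9.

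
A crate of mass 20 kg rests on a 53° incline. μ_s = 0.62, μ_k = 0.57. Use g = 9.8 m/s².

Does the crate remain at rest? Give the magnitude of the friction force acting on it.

N = m g cos θ = 118 N.
Down-slope weight component: m g sin θ = 157 N.
μ_s N = 73.1 N.
157 > 73.1 N, so it slides; kinetic friction f = μ_k N = 0.57×118 = 67.2 N.

f ≈ 67.2 N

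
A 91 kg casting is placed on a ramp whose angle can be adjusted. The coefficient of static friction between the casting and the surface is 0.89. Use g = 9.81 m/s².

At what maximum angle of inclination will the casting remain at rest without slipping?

θ_max ≈ 41.7°

At the slip threshold, m g sin θ = μ_s · m g cos θ, so tan θ = μ_s.
θ_max = arctan(0.89) = 41.7°.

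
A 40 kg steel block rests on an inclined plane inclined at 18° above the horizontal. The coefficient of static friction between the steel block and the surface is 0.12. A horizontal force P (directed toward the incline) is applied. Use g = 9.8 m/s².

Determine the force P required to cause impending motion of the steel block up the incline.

At impending motion up the slope, friction acts down-slope at its limit: f = μ_s N.
Perpendicular to the incline: N = m g cos θ + P sin θ.
Along the incline: P cos θ = m g sin θ + μ_s N = m g sin θ + μ_s (m g cos θ + P sin θ).
Solving, P (cos θ − μ_s sin θ) = m g (sin θ + μ_s cos θ), so P = 40×9.8×(sin 18° + 0.12 cos 18°)/(cos 18° − 0.12 sin 18°) = 392×0.4231/0.914 = 181 N.

P ≈ 181 N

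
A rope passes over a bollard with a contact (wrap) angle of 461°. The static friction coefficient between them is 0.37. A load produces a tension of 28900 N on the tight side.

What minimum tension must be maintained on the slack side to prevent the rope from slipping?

T_min ≈ 1470 N

Capstan equation at impending slip: T_tight/T_slack = e^{μβ}.
β = 461° = 8.046 rad; e^{μβ} = e^{0.37×8.046} = 19.63.
T_slack = T_tight / e^{μβ} = 28900 / 19.63 = 1470 N.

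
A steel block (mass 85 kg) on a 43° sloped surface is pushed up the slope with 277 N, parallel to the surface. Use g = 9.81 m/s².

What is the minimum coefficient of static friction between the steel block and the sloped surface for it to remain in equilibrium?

μ_s,min ≈ 0.478

N = m g cos θ = 609.8 N.
Friction must make up the shortfall along the incline: f = m g sin θ − P = 568.7 − 277 = 291.7 N.
At the threshold f = μ_s N, so μ_s,min = 291.7/609.8 = 0.478.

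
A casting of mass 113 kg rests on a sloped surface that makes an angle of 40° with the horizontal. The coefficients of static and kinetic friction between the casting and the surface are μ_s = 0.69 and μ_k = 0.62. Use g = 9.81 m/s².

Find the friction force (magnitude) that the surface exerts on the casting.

Normal force: N = m g cos θ = 113 × 9.81 × cos 40° = 849.2 N.
For equilibrium along the incline, friction must balance the weight component: f = m g sin θ = 712.5 N up the slope.
Maximum static friction available: μ_s N = 0.69 × 849.2 = 585.9 N.
Since |712.5| > 585.9 N, static friction cannot hold it; the casting slides down the incline and kinetic friction applies: f = μ_k N = 0.62 × 849.2 = 526 N.

f ≈ 526 N (up the incline)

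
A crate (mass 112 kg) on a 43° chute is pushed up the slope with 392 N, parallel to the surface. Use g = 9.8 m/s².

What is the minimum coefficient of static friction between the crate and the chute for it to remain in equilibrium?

N = m g cos θ = 802.7 N.
Friction must make up the shortfall along the incline: f = m g sin θ − P = 748.6 − 392 = 356.6 N.
At the threshold f = μ_s N, so μ_s,min = 356.6/802.7 = 0.444.

μ_s,min ≈ 0.444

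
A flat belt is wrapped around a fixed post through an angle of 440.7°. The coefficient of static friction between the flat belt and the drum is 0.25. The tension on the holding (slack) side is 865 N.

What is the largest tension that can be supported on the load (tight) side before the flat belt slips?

At impending slip the capstan equation gives T₂/T₁ = e^{μβ} with β in radians.
β = 440.7° × π/180 = 7.692 rad.
e^{μβ} = e^{0.25×7.692} = 6.841.
T₂ = T₁ · e^{μβ} = 865 × 6.841 = 5920 N.

T_max ≈ 5920 N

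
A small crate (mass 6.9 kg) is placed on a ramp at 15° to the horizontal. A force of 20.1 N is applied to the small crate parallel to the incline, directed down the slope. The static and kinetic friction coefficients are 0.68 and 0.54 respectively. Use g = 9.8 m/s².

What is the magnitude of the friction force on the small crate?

Normal force: N = m g cos θ = 6.9 × 9.8 × cos 15° = 65.32 N.
Parallel to the incline, ΣF = 0 gives f = m g sin θ + P = 17.5 + 20.1 = 37.6 N (up-slope positive).
Static friction can supply at most μ_s N = 44.41 N.
Since |37.6| ≤ 44.41 N, static friction is sufficient; f equals the required value, not μ_s N.

f ≈ 37.6 N (up the incline)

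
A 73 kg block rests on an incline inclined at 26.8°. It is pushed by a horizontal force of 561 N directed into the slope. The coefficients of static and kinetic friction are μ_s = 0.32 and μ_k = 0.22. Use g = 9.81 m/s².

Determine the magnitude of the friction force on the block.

f ≈ 178 N (down the incline)

Normal direction: N = m g cos θ + P sin θ = 892.1 N.
Parallel to the incline: P cos θ − m g sin θ = 500.7 − 322.9 = 177.9 N; the friction needed to balance this is 177.9 N acting down the slope.
Maximum static friction: μ_s N = 0.32 × 892.1 = 285.5 N.
|f_req| = 177.9 ≤ 285.5 N → the block is in equilibrium; friction equals the required value.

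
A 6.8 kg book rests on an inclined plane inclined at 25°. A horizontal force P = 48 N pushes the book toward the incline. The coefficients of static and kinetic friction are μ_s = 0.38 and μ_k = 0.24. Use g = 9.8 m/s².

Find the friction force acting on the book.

f ≈ 15.3 N (down the incline)

Resolve perpendicular to the incline: N = m g cos θ + P sin θ = 6.8×9.8×cos 25° + 48×sin 25° = 80.68 N.
Parallel to the incline: P cos θ − m g sin θ = 43.5 − 28.16 = 15.34 N; the friction needed to balance this is 15.34 N acting down the slope.
The limit of static friction is μ_s N = 30.66 N.
|f_req| = 15.34 ≤ 30.66 N → the book is in equilibrium; friction equals the required value.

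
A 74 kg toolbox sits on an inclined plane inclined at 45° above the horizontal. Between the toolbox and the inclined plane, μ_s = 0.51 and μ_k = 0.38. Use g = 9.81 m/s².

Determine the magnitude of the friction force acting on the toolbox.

f ≈ 195 N (up the incline)

Normal force: N = m g cos θ = 74 × 9.81 × cos 45° = 513.3 N.
For equilibrium along the incline, friction must balance the weight component: f = m g sin θ = 513.3 N up the slope.
The static-friction ceiling is μ_s N = 0.51 × 513.3 = 261.8 N.
Since |513.3| > 261.8 N, static friction cannot hold it; the toolbox slides down the incline and kinetic friction applies: f = μ_k N = 0.38 × 513.3 = 195 N.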